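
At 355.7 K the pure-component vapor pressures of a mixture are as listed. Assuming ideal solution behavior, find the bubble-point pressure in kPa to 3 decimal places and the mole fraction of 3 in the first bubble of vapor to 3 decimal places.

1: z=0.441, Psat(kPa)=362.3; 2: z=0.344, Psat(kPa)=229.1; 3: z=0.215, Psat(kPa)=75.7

Pbub = 254.860 kPa, y_3 = 0.064

At the bubble point ψ → 0, so ΣzᵢKᵢ = 1 with Kᵢ = Pᵢˢᵃᵗ/P ⇒ P = ΣzᵢPᵢˢᵃᵗ.
P = 0.441·362.3 + 0.344·229.1 + 0.215·75.7 = 254.860 kPa
yᵢ = zᵢPᵢˢᵃᵗ/P ⇒ y_3 = 0.215·75.7/254.860 = 0.064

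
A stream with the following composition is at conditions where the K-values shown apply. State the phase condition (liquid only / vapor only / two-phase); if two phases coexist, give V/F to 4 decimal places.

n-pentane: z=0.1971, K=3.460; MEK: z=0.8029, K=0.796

ΣzᵢKᵢ = 1.3211; Σzᵢ/Kᵢ = 1.0656.
Both exceed 1, so a two-phase solution exists.
Let ψ = V/F and solve Σ zᵢ(Kᵢ−1)/(1+ψ(Kᵢ−1)) = 0.
Newton–Raphson from ψ = 0.5:
  ψ = 0.5000: g = 0.03503, g' = -0.2813 → ψ = 0.6245
  ψ = 0.6245: g = 0.00346, g' = -0.2293 → ψ = 0.6396
  ψ = 0.6396: g = 0.00004, g' = -0.2243 → ψ = 0.6398
Converged at ψ = 0.6398.

two-phase, V/F = 0.6398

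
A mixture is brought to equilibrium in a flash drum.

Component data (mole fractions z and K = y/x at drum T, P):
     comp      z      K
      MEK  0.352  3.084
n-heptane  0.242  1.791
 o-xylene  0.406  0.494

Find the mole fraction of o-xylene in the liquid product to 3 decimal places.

x_o-xylene = 0.733

Rachford–Rice: g(β) = Σ zᵢ(Kᵢ−1)/(1+β(Kᵢ−1)) = 0.
g(0) = ΣzᵢKᵢ − 1 = 0.720 and g(1) = 1 − Σzᵢ/Kᵢ = -0.071, so a root lies in (0, 1).
Iterate (Newton) starting at β = 0.61:
  β = 0.610: g = 0.1549, g' = -0.583 → β = 0.876
  β = 0.876: g = 0.0038, g' = -0.580 → β = 0.882
Converged at β = 0.882.
Compositions from xᵢ = zᵢ/(1+β(Kᵢ−1)), yᵢ = Kᵢxᵢ:
  MEK: x = 0.124, y = 0.382
  n-heptane: x = 0.143, y = 0.255
  o-xylene: x = 0.733, y = 0.362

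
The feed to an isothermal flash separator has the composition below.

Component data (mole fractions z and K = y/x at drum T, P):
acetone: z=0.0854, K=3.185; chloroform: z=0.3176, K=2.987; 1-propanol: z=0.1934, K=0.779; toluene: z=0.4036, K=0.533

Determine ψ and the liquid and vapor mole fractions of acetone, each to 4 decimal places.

Iterate (Newton) starting at ψ = 0.5:
  ψ = 0.5000: g = 0.11179, g' = -0.5704 → ψ = 0.6960
  ψ = 0.6960: g = 0.00910, g' = -0.4914 → ψ = 0.7145
  ψ = 0.7145: g = 0.00003, g' = -0.4879 → ψ = 0.7146
Converged at ψ = 0.7146.
Compositions from xᵢ = zᵢ/(1+ψ(Kᵢ−1)), yᵢ = Kᵢxᵢ:
  acetone: x = 0.0333, y = 0.1062
  chloroform: x = 0.1312, y = 0.3920
  1-propanol: x = 0.2297, y = 0.1789
  toluene: x = 0.6057, y = 0.3229

ψ = 0.7146, x_acetone = 0.0333, y_acetone = 0.1062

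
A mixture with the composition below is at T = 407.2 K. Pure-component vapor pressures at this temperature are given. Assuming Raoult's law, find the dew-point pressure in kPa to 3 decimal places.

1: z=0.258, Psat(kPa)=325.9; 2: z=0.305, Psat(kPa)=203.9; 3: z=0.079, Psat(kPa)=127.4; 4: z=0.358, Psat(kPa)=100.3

Pdew = 154.396 kPa

At the dew point ψ → 1, so Σzᵢ/Kᵢ = 1 with Kᵢ = Pᵢˢᵃᵗ/P ⇒ 1/P = Σzᵢ/Pᵢˢᵃᵗ.
1/P = 0.258/325.9 + 0.305/203.9 + 0.079/127.4 + 0.358/100.3 = 0.006477 ⇒ P = 154.396 kPa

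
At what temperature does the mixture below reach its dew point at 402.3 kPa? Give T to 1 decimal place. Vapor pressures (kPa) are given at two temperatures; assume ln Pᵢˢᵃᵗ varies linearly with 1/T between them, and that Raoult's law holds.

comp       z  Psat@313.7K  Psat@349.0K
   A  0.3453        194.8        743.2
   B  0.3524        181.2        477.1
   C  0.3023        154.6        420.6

Dew-point temperature: Σzᵢ·P/Pᵢˢᵃᵗ(T) = 1. Interpolate ln Pᵢˢᵃᵗ = aᵢ + bᵢ/T.
  T = 313.7 K: ΣzᵢP/Pᵢˢᵃᵗ = 2.2822
  T = 349.0 K: ΣzᵢP/Pᵢˢᵃᵗ = 0.7732
  T = 331.4 K: ΣzᵢP/Pᵢˢᵃᵗ = 1.2846
  T = 340.2 K: ΣzᵢP/Pᵢˢᵃᵗ = 0.9894
  T = 335.8 K: ΣzᵢP/Pᵢˢᵃᵗ = 1.1253
  T = 338.0 K: ΣzᵢP/Pᵢˢᵃᵗ = 1.0547
Interpolating between 338.0 K and 340.2 K gives T ≈ 339.8 K.

T = 339.8 K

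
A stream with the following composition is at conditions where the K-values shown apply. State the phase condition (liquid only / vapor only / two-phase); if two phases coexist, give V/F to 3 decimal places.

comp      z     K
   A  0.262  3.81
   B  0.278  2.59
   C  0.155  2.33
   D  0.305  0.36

ΣzᵢKᵢ = 2.189; Σzᵢ/Kᵢ = 1.090.
Both exceed 1, so a two-phase solution exists.
Rachford–Rice: g(ψ) = Σ zᵢ(Kᵢ−1)/(1+ψ(Kᵢ−1)) = 0.
Iterate (Newton) starting at ψ = 0.5:
  ψ = 0.500: g = 0.3891, g' = -0.945 → ψ = 0.912
  ψ = 0.912: g = 0.0115, g' = -1.057 → ψ = 0.923
Converged at ψ = 0.923.

two-phase, V/F = 0.923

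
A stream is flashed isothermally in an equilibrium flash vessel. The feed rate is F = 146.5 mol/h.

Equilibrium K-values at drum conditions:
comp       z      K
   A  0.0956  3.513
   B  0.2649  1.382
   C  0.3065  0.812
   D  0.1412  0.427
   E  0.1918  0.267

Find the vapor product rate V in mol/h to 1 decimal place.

Material balance + equilibrium reduce to Σ zᵢ(Kᵢ−1)/(1+V/F(Kᵢ−1)) = 0.
Check two-phase: ΣzᵢKᵢ = 1.0623 > 1 and Σzᵢ/Kᵢ = 1.6454 > 1, so g(0) = 0.0623 > 0 and g(1) = -0.6454 < 0.
Newton iteration, V/F⁰ = 0.5:
  V/F = 0.5000: g = -0.20749, g' = -0.5069 → V/F = 0.0906
  V/F = 0.0906: g = -0.00108, g' = -0.6176 → V/F = 0.0889
Converged at V/F = 0.0889.
Then V = V/F·F = 0.0889·146.5 = 13.0 mol/h and L = F − V = 133.5 mol/h.

V = 13.0 mol/h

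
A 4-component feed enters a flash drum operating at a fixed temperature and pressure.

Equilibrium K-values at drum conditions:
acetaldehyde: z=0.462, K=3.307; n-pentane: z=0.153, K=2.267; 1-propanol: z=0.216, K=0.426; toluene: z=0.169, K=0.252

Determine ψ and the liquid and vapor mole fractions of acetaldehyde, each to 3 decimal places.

ψ = 0.735, x_acetaldehyde = 0.171, y_acetaldehyde = 0.567

Rachford–Rice: g(ψ) = Σ zᵢ(Kᵢ−1)/(1+ψ(Kᵢ−1)) = 0.
g(0) = ΣzᵢKᵢ − 1 = 1.009 and g(1) = 1 − Σzᵢ/Kᵢ = -0.385, so a root lies in (0, 1).
Newton iteration, ψ⁰ = 0.5:
  ψ = 0.500: g = 0.2378, g' = -1.004 → ψ = 0.737
  ψ = 0.737: g = -0.0016, g' = -1.086 → ψ = 0.735
Converged at ψ = 0.735.
Compositions from xᵢ = zᵢ/(1+ψ(Kᵢ−1)), yᵢ = Kᵢxᵢ:
  acetaldehyde: x = 0.171, y = 0.567
  n-pentane: x = 0.079, y = 0.180
  1-propanol: x = 0.374, y = 0.159
  toluene: x = 0.376, y = 0.095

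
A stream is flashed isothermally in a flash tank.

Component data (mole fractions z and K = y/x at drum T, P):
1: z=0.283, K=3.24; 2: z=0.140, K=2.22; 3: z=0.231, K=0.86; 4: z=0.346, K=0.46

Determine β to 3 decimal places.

Material balance + equilibrium reduce to Σ zᵢ(Kᵢ−1)/(1+β(Kᵢ−1)) = 0.
g(0) = ΣzᵢKᵢ − 1 = 0.586 and g(1) = 1 − Σzᵢ/Kᵢ = -0.171, so a root lies in (0, 1).
Newton iteration, β⁰ = 0.68:
  β = 0.680: g = 0.0136, g' = -0.543 → β = 0.705
Converged at β = 0.705.

β = 0.705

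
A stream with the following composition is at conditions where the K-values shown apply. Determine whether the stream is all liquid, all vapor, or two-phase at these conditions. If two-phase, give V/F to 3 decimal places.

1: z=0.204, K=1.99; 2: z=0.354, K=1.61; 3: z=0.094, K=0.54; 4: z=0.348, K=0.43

ΣzᵢKᵢ = 1.176; Σzᵢ/Kᵢ = 1.306.
Both exceed 1, so a two-phase solution exists.
Material balance + equilibrium reduce to Σ zᵢ(Kᵢ−1)/(1+ψ(Kᵢ−1)) = 0.
Iterate (Newton) starting at ψ = 0.5:
  ψ = 0.500: g = -0.0330, g' = -0.422 → ψ = 0.422
  ψ = 0.422: g = -0.0005, g' = -0.409 → ψ = 0.420
Converged at ψ = 0.420.

two-phase, V/F = 0.420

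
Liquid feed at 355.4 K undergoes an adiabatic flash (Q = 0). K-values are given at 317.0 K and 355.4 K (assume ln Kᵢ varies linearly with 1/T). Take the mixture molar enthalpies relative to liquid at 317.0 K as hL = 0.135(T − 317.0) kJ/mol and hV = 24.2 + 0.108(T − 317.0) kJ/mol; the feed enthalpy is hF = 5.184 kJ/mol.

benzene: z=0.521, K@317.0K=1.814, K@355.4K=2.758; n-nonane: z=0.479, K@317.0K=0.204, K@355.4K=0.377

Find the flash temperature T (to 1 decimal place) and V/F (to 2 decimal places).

Adiabatic flash: solve Rachford–Rice at each trial T, then check hF = ψ·hV(T) + (1−ψ)·hL(T).
  T = 317.0 K: K = (1.814, 0.204), RR gives ψ = 0.066, H_out = 1.599 kJ/mol
  T = 355.4 K: K = (2.758, 0.377), RR gives ψ = 0.564, H_out = 18.244 kJ/mol
  T = 336.2 K: K = (2.264, 0.282), RR gives ψ = 0.347, H_out = 10.805 kJ/mol
  T = 326.6 K: K = (2.033, 0.241), RR gives ψ = 0.223, H_out = 6.630 kJ/mol
  T = 321.8 K: K = (1.922, 0.222), RR gives ψ = 0.150, H_out = 4.263 kJ/mol
  T = 324.2 K: K = (1.977, 0.231), RR gives ψ = 0.188, H_out = 5.478 kJ/mol
Linear interpolation between T = 321.8 (H_out = 4.263) and T = 324.2 (H_out = 5.478) on hF = 5.184 gives T ≈ 323.6 K, at which ψ = 0.18.

T = 323.6 K, V/F = 0.18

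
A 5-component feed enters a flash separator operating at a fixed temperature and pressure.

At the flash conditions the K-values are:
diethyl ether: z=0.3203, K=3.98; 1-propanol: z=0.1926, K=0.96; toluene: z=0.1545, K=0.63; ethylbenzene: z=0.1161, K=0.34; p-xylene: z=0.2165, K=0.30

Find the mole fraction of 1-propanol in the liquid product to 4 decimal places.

Iterate (Newton) starting at β = 0.56:
  β = 0.5600: g = -0.09315, g' = -0.8476 → β = 0.4501
  β = 0.4501: g = 0.00097, g' = -0.8781 → β = 0.4512
Converged at β = 0.4512.
Compositions from xᵢ = zᵢ/(1+β(Kᵢ−1)), yᵢ = Kᵢxᵢ:
  diethyl ether: x = 0.1366, y = 0.5437
  1-propanol: x = 0.1961, y = 0.1883
  toluene: x = 0.1855, y = 0.1168
  ethylbenzene: x = 0.1653, y = 0.0562
  p-xylene: x = 0.3164, y = 0.0949

x_1-propanol = 0.1961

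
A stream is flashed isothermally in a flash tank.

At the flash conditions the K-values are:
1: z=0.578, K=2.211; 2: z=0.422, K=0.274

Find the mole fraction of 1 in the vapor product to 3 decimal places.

Binary case is linear: z₁(K₁−1)(1+V/F(K₂−1)) + z₂(K₂−1)(1+V/F(K₁−1)) = 0
⇒ V/F = [z₁(K₁−1)+z₂(K₂−1)] / [−(K₁−1)(K₂−1)] = 0.3936/0.8792 = 0.448
Compositions from xᵢ = zᵢ/(1+V/F(Kᵢ−1)), yᵢ = Kᵢxᵢ:
  1: x = 0.375, y = 0.829
  2: x = 0.625, y = 0.171

y_1 = 0.829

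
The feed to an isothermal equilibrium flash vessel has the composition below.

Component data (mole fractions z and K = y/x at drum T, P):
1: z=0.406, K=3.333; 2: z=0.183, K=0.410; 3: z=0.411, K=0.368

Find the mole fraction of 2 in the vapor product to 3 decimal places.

Newton iteration, β⁰ = 0.5:
  β = 0.500: g = -0.0957, g' = -0.950 → β = 0.399
  β = 0.399: g = 0.0018, g' = -0.995 → β = 0.401
Converged at β = 0.401.
Compositions from xᵢ = zᵢ/(1+β(Kᵢ−1)), yᵢ = Kᵢxᵢ:
  1: x = 0.210, y = 0.699
  2: x = 0.240, y = 0.098
  3: x = 0.551, y = 0.203

y_2 = 0.098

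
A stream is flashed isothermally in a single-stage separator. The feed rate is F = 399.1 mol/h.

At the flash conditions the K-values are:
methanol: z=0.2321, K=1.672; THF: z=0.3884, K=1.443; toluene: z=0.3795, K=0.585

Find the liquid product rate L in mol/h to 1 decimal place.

Material balance + equilibrium reduce to Σ zᵢ(Kᵢ−1)/(1+β(Kᵢ−1)) = 0.
g(0) = ΣzᵢKᵢ − 1 = 0.1705 and g(1) = 1 − Σzᵢ/Kᵢ = -0.0567, so a root lies in (0, 1).
Iterate (Newton) starting at β = 0.49:
  β = 0.4900: g = 0.06101, g' = -0.2138 → β = 0.7754
  β = 0.7754: g = -0.00162, g' = -0.2296 → β = 0.7684
Converged at β = 0.7684.
Then V = β·F = 0.7684·399.1 = 306.7 mol/h and L = F − V = 92.4 mol/h.

L = 92.4 mol/h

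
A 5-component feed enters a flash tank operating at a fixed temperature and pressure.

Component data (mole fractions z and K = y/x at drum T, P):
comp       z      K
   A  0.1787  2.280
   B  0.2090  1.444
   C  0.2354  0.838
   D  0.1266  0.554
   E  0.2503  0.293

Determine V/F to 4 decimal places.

Rachford–Rice: g(V/F) = Σ zᵢ(Kᵢ−1)/(1+V/F(Kᵢ−1)) = 0.
g(0) = ΣzᵢKᵢ − 1 = 0.0500 and g(1) = 1 − Σzᵢ/Kᵢ = -0.5868, so a root lies in (0, 1).
Newton iteration, V/F⁰ = 0.5:
  V/F = 0.5000: g = -0.17248, g' = -0.4848 → V/F = 0.1442
  V/F = 0.1442: g = -0.01615, g' = -0.4354 → V/F = 0.1071
  V/F = 0.1071: g = 0.00016, g' = -0.4446 → V/F = 0.1075
Converged at V/F = 0.1075.

V/F = 0.1075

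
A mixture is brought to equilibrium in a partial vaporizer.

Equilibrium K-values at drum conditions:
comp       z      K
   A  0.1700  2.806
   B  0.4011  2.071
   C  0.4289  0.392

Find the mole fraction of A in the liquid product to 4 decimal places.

x_A = 0.0818

Material balance + equilibrium reduce to Σ zᵢ(Kᵢ−1)/(1+ψ(Kᵢ−1)) = 0.
g(0) = ΣzᵢKᵢ − 1 = 0.4758 and g(1) = 1 − Σzᵢ/Kᵢ = -0.3484, so a root lies in (0, 1).
Newton–Raphson from ψ = 0.5:
  ψ = 0.5000: g = 0.06643, g' = -0.6755 → ψ = 0.5983
  ψ = 0.5983: g = -0.00051, g' = -0.6907 → ψ = 0.5976
Converged at ψ = 0.5976.
Compositions from xᵢ = zᵢ/(1+ψ(Kᵢ−1)), yᵢ = Kᵢxᵢ:
  A: x = 0.0818, y = 0.2294
  B: x = 0.2446, y = 0.5065
  C: x = 0.6737, y = 0.2641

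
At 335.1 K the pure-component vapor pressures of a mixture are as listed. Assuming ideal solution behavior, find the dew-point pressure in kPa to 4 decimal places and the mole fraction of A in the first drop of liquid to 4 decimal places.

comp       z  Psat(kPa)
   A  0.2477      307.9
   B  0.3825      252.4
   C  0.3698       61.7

Pdew = 120.2870 kPa, x_A = 0.0968

At the dew point ψ → 1, so Σzᵢ/Kᵢ = 1 with Kᵢ = Pᵢˢᵃᵗ/P ⇒ 1/P = Σzᵢ/Pᵢˢᵃᵗ.
1/P = 0.2477/307.9 + 0.3825/252.4 + 0.3698/61.7 = 0.0083135 ⇒ P = 120.2870 kPa
xᵢ = zᵢP/Pᵢˢᵃᵗ ⇒ x_A = 0.2477·120.2870/307.9 = 0.0968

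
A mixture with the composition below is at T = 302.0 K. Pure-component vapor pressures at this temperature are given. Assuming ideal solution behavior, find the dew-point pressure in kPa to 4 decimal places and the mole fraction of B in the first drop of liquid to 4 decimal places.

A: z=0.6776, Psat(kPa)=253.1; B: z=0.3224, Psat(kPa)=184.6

At the dew point ψ → 1, so Σzᵢ/Kᵢ = 1 with Kᵢ = Pᵢˢᵃᵗ/P ⇒ 1/P = Σzᵢ/Pᵢˢᵃᵗ.
1/P = 0.6776/253.1 + 0.3224/184.6 = 0.0044237 ⇒ P = 226.0561 kPa
xᵢ = zᵢP/Pᵢˢᵃᵗ ⇒ x_B = 0.3224·226.0561/184.6 = 0.3948

Pdew = 226.0561 kPa, x_B = 0.3948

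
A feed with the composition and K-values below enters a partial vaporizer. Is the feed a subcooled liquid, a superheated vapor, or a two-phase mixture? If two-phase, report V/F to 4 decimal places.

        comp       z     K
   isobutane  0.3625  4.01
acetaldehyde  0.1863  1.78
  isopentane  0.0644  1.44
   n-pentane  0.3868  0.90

ΣzᵢKᵢ = 2.2261; Σzᵢ/Kᵢ = 0.6696.
Since Σzᵢ/Kᵢ < 1 the mixture is above its dew point — single vapor phase.

superheated vapor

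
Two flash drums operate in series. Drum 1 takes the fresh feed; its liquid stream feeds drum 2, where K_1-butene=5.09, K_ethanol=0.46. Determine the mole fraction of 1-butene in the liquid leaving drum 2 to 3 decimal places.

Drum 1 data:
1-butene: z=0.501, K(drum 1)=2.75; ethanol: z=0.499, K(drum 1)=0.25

Drum 1:
Let ψ₁ = V/F and solve Σ zᵢ(Kᵢ−1)/(1+ψ₁(Kᵢ−1)) = 0.
Feasibility: ΣzᵢKᵢ = 1.502, Σzᵢ/Kᵢ = 2.178 — both > 1, two phases present.
Binary case is linear: z₁(K₁−1)(1+ψ₁(K₂−1)) + z₂(K₂−1)(1+ψ₁(K₁−1)) = 0
⇒ ψ₁ = [z₁(K₁−1)+z₂(K₂−1)] / [−(K₁−1)(K₂−1)] = 0.5025/1.3125 = 0.383
Drum-1 compositions:
  1-butene: x = 0.300, y = 0.825
  ethanol: x = 0.700, y = 0.175
Drum-2 feed = drum-1 liquid: z₂ = (0.3000, 0.7000).
Drum 2:
Material balance + equilibrium reduce to Σ zᵢ(Kᵢ−1)/(1+ψ₂(Kᵢ−1)) = 0.
g(0) = ΣzᵢKᵢ − 1 = 0.849 and g(1) = 1 − Σzᵢ/Kᵢ = -0.581, so a root lies in (0, 1).
Binary case is linear: z₁(K₁−1)(1+ψ₂(K₂−1)) + z₂(K₂−1)(1+ψ₂(K₁−1)) = 0
⇒ ψ₂ = [z₁(K₁−1)+z₂(K₂−1)] / [−(K₁−1)(K₂−1)] = 0.8490/2.2086 = 0.384
  1-butene: x = 0.117, y = 0.594
  ethanol: x = 0.883, y = 0.406

x_1-butene (drum 2) = 0.117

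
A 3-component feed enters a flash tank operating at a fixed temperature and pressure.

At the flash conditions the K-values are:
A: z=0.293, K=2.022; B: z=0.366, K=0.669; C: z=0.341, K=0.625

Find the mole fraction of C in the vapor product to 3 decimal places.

Let β = V/F and solve Σ zᵢ(Kᵢ−1)/(1+β(Kᵢ−1)) = 0.
g(0) = ΣzᵢKᵢ − 1 = 0.050 and g(1) = 1 − Σzᵢ/Kᵢ = -0.238, so a root lies in (0, 1).
Newton–Raphson from β = 0.5:
  β = 0.500: g = -0.1044, g' = -0.264 → β = 0.105
  β = 0.105: g = 0.0118, g' = -0.345 → β = 0.139
  β = 0.139: g = 0.0002, g' = -0.332 → β = 0.140
Converged at β = 0.140.
Compositions from xᵢ = zᵢ/(1+β(Kᵢ−1)), yᵢ = Kᵢxᵢ:
  A: x = 0.256, y = 0.518
  B: x = 0.384, y = 0.257
  C: x = 0.360, y = 0.225

y_C = 0.225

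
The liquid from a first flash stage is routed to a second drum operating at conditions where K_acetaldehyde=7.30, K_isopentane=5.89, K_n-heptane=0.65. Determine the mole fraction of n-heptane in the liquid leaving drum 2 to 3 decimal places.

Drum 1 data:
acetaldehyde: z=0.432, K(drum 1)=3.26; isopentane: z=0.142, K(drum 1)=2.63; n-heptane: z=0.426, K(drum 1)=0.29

Drum 1:
Iterate (Newton) starting at ψ₁ = 0.5:
  ψ₁ = 0.500: g = 0.1170, g' = -1.117 → ψ₁ = 0.605
  ψ₁ = 0.605: g = -0.0009, g' = -1.149 → ψ₁ = 0.604
Converged at ψ₁ = 0.604.
Drum-1 compositions:
  acetaldehyde: x = 0.183, y = 0.596
  isopentane: x = 0.072, y = 0.188
  n-heptane: x = 0.746, y = 0.216
Drum-2 feed = drum-1 liquid: z₂ = (0.1827, 0.0716, 0.7458).
Drum 2:
Rachford–Rice: g(ψ₂) = Σ zᵢ(Kᵢ−1)/(1+ψ₂(Kᵢ−1)) = 0.
Feasibility: ΣzᵢKᵢ = 2.240, Σzᵢ/Kᵢ = 1.185 — both > 1, two phases present.
Iterate (Newton) starting at ψ₂ = 0.5:
  ψ₂ = 0.500: g = 0.0625, g' = -0.699 → ψ₂ = 0.589
  ψ₂ = 0.589: g = 0.0055, g' = -0.585 → ψ₂ = 0.599
Converged at ψ₂ = 0.599.
  acetaldehyde: x = 0.038, y = 0.279
  isopentane: x = 0.018, y = 0.107
  n-heptane: x = 0.944, y = 0.613

x_n-heptane (drum 2) = 0.944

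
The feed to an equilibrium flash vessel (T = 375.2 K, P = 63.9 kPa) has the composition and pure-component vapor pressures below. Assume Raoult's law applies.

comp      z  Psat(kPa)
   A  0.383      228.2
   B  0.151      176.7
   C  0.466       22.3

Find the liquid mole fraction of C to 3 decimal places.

x_C = 0.780

Raoult's law: Kᵢ = Pᵢˢᵃᵗ/P = Pᵢˢᵃᵗ/63.9.
  K_A = 228.2/63.9 = 3.57121, K_B = 176.7/63.9 = 2.76526, K_C = 22.3/63.9 = 0.34898
Material balance + equilibrium reduce to Σ zᵢ(Kᵢ−1)/(1+V/F(Kᵢ−1)) = 0.
Check two-phase: ΣzᵢKᵢ = 1.948 > 1 and Σzᵢ/Kᵢ = 1.497 > 1, so g(0) = 0.948 > 0 and g(1) = -0.497 < 0.
Iterate (Newton) starting at V/F = 0.36:
  V/F = 0.360: g = 0.2781, g' = -1.196 → V/F = 0.593
  V/F = 0.593: g = 0.0265, g' = -1.033 → V/F = 0.618
Converged at V/F = 0.618.
Compositions from xᵢ = zᵢ/(1+V/F(Kᵢ−1)), yᵢ = Kᵢxᵢ:
  A: x = 0.148, y = 0.528
  B: x = 0.072, y = 0.200
  C: x = 0.780, y = 0.272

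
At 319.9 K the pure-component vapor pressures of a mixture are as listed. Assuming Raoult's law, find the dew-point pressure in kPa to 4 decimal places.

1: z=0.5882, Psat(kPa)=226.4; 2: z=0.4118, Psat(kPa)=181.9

At the dew point ψ → 1, so Σzᵢ/Kᵢ = 1 with Kᵢ = Pᵢˢᵃᵗ/P ⇒ 1/P = Σzᵢ/Pᵢˢᵃᵗ.
1/P = 0.5882/226.4 + 0.4118/181.9 = 0.0048619 ⇒ P = 205.6793 kPa

Pdew = 205.6793 kPa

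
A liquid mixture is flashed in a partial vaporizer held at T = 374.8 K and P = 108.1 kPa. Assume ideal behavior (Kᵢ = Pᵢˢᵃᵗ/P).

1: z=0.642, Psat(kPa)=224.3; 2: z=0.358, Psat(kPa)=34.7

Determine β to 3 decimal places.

Raoult's law: Kᵢ = Pᵢˢᵃᵗ/P = Pᵢˢᵃᵗ/108.1.
  K_1 = 224.3/108.1 = 2.07493, K_2 = 34.7/108.1 = 0.32100
Iterate (Newton) starting at β = 0.69:
  β = 0.690: g = -0.0611, g' = -0.829 → β = 0.616
  β = 0.616: g = -0.0029, g' = -0.756 → β = 0.612
Converged at β = 0.612.

β = 0.612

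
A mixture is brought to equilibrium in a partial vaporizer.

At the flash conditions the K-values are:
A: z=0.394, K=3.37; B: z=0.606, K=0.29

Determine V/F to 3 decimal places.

Material balance + equilibrium reduce to Σ zᵢ(Kᵢ−1)/(1+V/F(Kᵢ−1)) = 0.
g(0) = ΣzᵢKᵢ − 1 = 0.504 and g(1) = 1 − Σzᵢ/Kᵢ = -1.207, so a root lies in (0, 1).
Newton–Raphson from V/F = 0.5:
  V/F = 0.500: g = -0.2397, g' = -1.198 → V/F = 0.300
  V/F = 0.300: g = -0.0008, g' = -1.249 → V/F = 0.299
Converged at V/F = 0.299.

V/F = 0.299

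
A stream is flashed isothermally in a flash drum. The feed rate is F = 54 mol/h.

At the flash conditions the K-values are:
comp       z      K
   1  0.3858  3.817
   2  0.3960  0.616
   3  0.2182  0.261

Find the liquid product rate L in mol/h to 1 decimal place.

Let β = V/F and solve Σ zᵢ(Kᵢ−1)/(1+β(Kᵢ−1)) = 0.
Check two-phase: ΣzᵢKᵢ = 1.7735 > 1 and Σzᵢ/Kᵢ = 1.5799 > 1, so g(0) = 0.7735 > 0 and g(1) = -0.5799 < 0.
Newton iteration, β⁰ = 0.5:
  β = 0.5000: g = 0.00729, g' = -0.9170 → β = 0.5079
  β = 0.5079: g = 0.00001, g' = -0.9136 → β = 0.5080
Converged at β = 0.5080.
Then V = β·F = 0.5080·54 = 27.4 mol/h and L = F − V = 26.6 mol/h.

L = 26.6 mol/h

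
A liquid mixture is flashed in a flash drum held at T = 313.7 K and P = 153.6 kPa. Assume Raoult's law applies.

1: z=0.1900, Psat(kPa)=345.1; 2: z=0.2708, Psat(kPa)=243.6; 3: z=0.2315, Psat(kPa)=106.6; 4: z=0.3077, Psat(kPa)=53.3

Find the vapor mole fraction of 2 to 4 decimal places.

y_2 = 0.3737

Raoult's law: Kᵢ = Pᵢˢᵃᵗ/P = Pᵢˢᵃᵗ/153.6.
  K_1 = 345.1/153.6 = 2.246745, K_2 = 243.6/153.6 = 1.585938, K_3 = 106.6/153.6 = 0.694010, K_4 = 53.3/153.6 = 0.347005
Rachford–Rice: g(β) = Σ zᵢ(Kᵢ−1)/(1+β(Kᵢ−1)) = 0.
Check two-phase: ΣzᵢKᵢ = 1.1238 > 1 and Σzᵢ/Kᵢ = 1.4756 > 1, so g(0) = 0.1238 > 0 and g(1) = -0.4756 < 0.
Newton–Raphson from β = 0.31:
  β = 0.3100: g = -0.02505, g' = -0.4529 → β = 0.2547
Converged at β = 0.2547.
Compositions from xᵢ = zᵢ/(1+β(Kᵢ−1)), yᵢ = Kᵢxᵢ:
  1: x = 0.1442, y = 0.3240
  2: x = 0.2356, y = 0.3737
  3: x = 0.2511, y = 0.1742
  4: x = 0.3691, y = 0.1281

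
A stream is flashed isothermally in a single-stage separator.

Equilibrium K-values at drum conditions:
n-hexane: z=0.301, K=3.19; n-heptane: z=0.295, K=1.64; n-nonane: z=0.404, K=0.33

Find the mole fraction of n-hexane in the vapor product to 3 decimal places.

y_n-hexane = 0.430

Let ψ = V/F and solve Σ zᵢ(Kᵢ−1)/(1+ψ(Kᵢ−1)) = 0.
Feasibility: ΣzᵢKᵢ = 1.577, Σzᵢ/Kᵢ = 1.498 — both > 1, two phases present.
Newton iteration, ψ⁰ = 0.47:
  ψ = 0.470: g = 0.0749, g' = -0.808 → ψ = 0.563
  ψ = 0.563: g = -0.0003, g' = -0.822 → ψ = 0.562
Converged at ψ = 0.562.
Compositions from xᵢ = zᵢ/(1+ψ(Kᵢ−1)), yᵢ = Kᵢxᵢ:
  n-hexane: x = 0.135, y = 0.430
  n-heptane: x = 0.217, y = 0.356
  n-nonane: x = 0.648, y = 0.214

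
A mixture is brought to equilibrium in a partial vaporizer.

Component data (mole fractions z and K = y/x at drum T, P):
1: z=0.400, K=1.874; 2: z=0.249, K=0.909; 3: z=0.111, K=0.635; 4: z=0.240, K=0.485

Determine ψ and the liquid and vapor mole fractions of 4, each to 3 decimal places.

Let ψ = V/F and solve Σ zᵢ(Kᵢ−1)/(1+ψ(Kᵢ−1)) = 0.
Check two-phase: ΣzᵢKᵢ = 1.163 > 1 and Σzᵢ/Kᵢ = 1.157 > 1, so g(0) = 0.163 > 0 and g(1) = -0.157 < 0.
Iterate (Newton) starting at ψ = 0.5:
  ψ = 0.500: g = 0.0035, g' = -0.288 → ψ = 0.512
Converged at ψ = 0.512.
Compositions from xᵢ = zᵢ/(1+ψ(Kᵢ−1)), yᵢ = Kᵢxᵢ:
  1: x = 0.276, y = 0.518
  2: x = 0.261, y = 0.237
  3: x = 0.137, y = 0.087
  4: x = 0.326, y = 0.158

ψ = 0.512, x_4 = 0.326, y_4 = 0.158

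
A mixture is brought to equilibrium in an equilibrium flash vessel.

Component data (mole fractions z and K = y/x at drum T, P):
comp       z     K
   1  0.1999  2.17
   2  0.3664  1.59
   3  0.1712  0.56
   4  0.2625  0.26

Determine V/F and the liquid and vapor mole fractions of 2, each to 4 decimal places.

V/F = 0.3386, x_2 = 0.3054, y_2 = 0.4856

Material balance + equilibrium reduce to Σ zᵢ(Kᵢ−1)/(1+V/F(Kᵢ−1)) = 0.
g(0) = ΣzᵢKᵢ − 1 = 0.1805 and g(1) = 1 − Σzᵢ/Kᵢ = -0.6379, so a root lies in (0, 1).
Newton–Raphson from V/F = 0.5:
  V/F = 0.5000: g = -0.09042, g' = -0.6016 → V/F = 0.3497
  V/F = 0.3497: g = -0.00592, g' = -0.5334 → V/F = 0.3386
Converged at V/F = 0.3386.
Compositions from xᵢ = zᵢ/(1+V/F(Kᵢ−1)), yᵢ = Kᵢxᵢ:
  1: x = 0.1432, y = 0.3107
  2: x = 0.3054, y = 0.4856
  3: x = 0.2012, y = 0.1127
  4: x = 0.3503, y = 0.0911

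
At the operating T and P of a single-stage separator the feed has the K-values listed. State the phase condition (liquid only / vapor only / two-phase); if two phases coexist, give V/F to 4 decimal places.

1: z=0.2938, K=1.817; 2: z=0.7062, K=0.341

liquid only

ΣzᵢKᵢ = 0.7746; Σzᵢ/Kᵢ = 2.2327.
Since ΣzᵢKᵢ < 1 the mixture is below its bubble point — single liquid phase.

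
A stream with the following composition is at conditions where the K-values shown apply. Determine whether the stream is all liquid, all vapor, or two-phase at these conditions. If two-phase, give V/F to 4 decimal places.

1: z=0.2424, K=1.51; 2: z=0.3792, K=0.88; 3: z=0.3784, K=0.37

ΣzᵢKᵢ = 0.8397; Σzᵢ/Kᵢ = 1.6141.
Since ΣzᵢKᵢ < 1 the mixture is below its bubble point — single liquid phase.

all liquid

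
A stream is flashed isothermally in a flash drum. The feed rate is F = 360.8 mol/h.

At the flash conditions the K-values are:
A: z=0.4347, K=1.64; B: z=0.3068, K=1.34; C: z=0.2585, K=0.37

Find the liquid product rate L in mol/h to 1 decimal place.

Material balance + equilibrium reduce to Σ zᵢ(Kᵢ−1)/(1+β(Kᵢ−1)) = 0.
g(0) = ΣzᵢKᵢ − 1 = 0.2197 and g(1) = 1 − Σzᵢ/Kᵢ = -0.1927, so a root lies in (0, 1).
Newton iteration, β⁰ = 0.33:
  β = 0.3300: g = 0.11789, g' = -0.3136 → β = 0.7060
  β = 0.7060: g = -0.01755, g' = -0.4403 → β = 0.6661
  β = 0.6661: g = -0.00050, g' = -0.4157 → β = 0.6649
Converged at β = 0.6649.
Then V = β·F = 0.6649·360.8 = 239.9 mol/h and L = F − V = 120.9 mol/h.

L = 120.9 mol/h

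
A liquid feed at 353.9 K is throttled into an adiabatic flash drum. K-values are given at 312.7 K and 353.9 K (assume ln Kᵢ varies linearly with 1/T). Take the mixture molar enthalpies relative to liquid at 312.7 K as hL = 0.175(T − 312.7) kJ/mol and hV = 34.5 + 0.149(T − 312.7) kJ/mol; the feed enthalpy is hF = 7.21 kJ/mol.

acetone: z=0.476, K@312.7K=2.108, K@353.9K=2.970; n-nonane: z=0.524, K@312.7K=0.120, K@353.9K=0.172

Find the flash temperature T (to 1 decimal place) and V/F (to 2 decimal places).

Adiabatic flash: solve Rachford–Rice at each trial T, then check hF = ψ·hV(T) + (1−ψ)·hL(T).
  T = 312.7 K: K = (2.108, 0.120), RR gives ψ = 0.068, H_out = 2.345 kJ/mol
  T = 353.9 K: K = (2.970, 0.172), RR gives ψ = 0.309, H_out = 17.536 kJ/mol
  T = 333.3 K: K = (2.529, 0.145), RR gives ψ = 0.214, H_out = 10.879 kJ/mol
  T = 323.0 K: K = (2.316, 0.132), RR gives ψ = 0.150, H_out = 6.949 kJ/mol
  T = 328.1 K: K = (2.420, 0.139), RR gives ψ = 0.184, H_out = 8.962 kJ/mol
  T = 325.6 K: K = (2.369, 0.136), RR gives ψ = 0.168, H_out = 7.994 kJ/mol
  T = 324.3 K: K = (2.342, 0.134), RR gives ψ = 0.159, H_out = 7.476 kJ/mol
Linear interpolation between T = 323.0 (H_out = 6.949) and T = 324.3 (H_out = 7.476) on hF = 7.21 gives T ≈ 323.6 K, at which ψ = 0.15.

T = 323.6 K, V/F = 0.15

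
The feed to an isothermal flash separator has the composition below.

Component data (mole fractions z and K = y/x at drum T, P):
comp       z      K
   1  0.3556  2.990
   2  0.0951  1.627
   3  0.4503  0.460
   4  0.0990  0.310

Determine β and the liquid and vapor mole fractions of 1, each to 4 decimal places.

Let β = V/F and solve Σ zᵢ(Kᵢ−1)/(1+β(Kᵢ−1)) = 0.
Feasibility: ΣzᵢKᵢ = 1.4558, Σzᵢ/Kᵢ = 1.4756 — both > 1, two phases present.
Newton–Raphson from β = 0.46:
  β = 0.4600: g = -0.00787, g' = -0.7400 → β = 0.4494
Converged at β = 0.4494.
Compositions from xᵢ = zᵢ/(1+β(Kᵢ−1)), yᵢ = Kᵢxᵢ:
  1: x = 0.1877, y = 0.5613
  2: x = 0.0742, y = 0.1207
  3: x = 0.5946, y = 0.2735
  4: x = 0.1435, y = 0.0445

β = 0.4494, x_1 = 0.1877, y_1 = 0.5613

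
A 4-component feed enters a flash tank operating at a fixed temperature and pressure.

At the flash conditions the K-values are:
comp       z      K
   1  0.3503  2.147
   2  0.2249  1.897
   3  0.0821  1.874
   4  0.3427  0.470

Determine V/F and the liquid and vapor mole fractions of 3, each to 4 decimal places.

Material balance + equilibrium reduce to Σ zᵢ(Kᵢ−1)/(1+V/F(Kᵢ−1)) = 0.
Feasibility: ΣzᵢKᵢ = 1.4937, Σzᵢ/Kᵢ = 1.0547 — both > 1, two phases present.
Newton iteration, V/F⁰ = 0.5:
  V/F = 0.5000: g = 0.19744, g' = -0.4809 → V/F = 0.9105
  V/F = 0.9105: g = -0.00349, g' = -0.5441 → V/F = 0.9041
Converged at V/F = 0.9041.
Compositions from xᵢ = zᵢ/(1+V/F(Kᵢ−1)), yᵢ = Kᵢxᵢ:
  1: x = 0.1720, y = 0.3692
  2: x = 0.1242, y = 0.2356
  3: x = 0.0459, y = 0.0859
  4: x = 0.6580, y = 0.3093

V/F = 0.9041, x_3 = 0.0459, y_3 = 0.0859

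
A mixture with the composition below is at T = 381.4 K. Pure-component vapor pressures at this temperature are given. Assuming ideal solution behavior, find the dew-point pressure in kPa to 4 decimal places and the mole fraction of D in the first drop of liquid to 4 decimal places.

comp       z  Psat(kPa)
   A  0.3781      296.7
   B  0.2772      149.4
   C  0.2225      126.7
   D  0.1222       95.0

At the dew point ψ → 1, so Σzᵢ/Kᵢ = 1 with Kᵢ = Pᵢˢᵃᵗ/P ⇒ 1/P = Σzᵢ/Pᵢˢᵃᵗ.
1/P = 0.3781/296.7 + 0.2772/149.4 + 0.2225/126.7 + 0.1222/95.0 = 0.0061722 ⇒ P = 162.0166 kPa
xᵢ = zᵢP/Pᵢˢᵃᵗ ⇒ x_D = 0.1222·162.0166/95.0 = 0.2084

Pdew = 162.0166 kPa, x_D = 0.2084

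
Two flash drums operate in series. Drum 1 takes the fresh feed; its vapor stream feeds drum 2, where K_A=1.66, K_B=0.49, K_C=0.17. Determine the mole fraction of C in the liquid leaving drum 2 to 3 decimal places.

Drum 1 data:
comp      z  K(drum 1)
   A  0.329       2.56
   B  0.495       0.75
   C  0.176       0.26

x_C (drum 2) = 0.079

Drum 1:
Newton–Raphson from ψ₁ = 0.64:
  ψ₁ = 0.640: g = -0.1379, g' = -0.592 → ψ₁ = 0.407
  ψ₁ = 0.407: g = -0.0103, g' = -0.535 → ψ₁ = 0.388
Converged at ψ₁ = 0.388.
Drum-1 compositions:
  A: x = 0.205, y = 0.525
  B: x = 0.548, y = 0.411
  C: x = 0.247, y = 0.064
Drum-2 feed = drum-1 vapor: z₂ = (0.5247, 0.4111, 0.0642).
Drum 2:
Let ψ₂ = V/F and solve Σ zᵢ(Kᵢ−1)/(1+ψ₂(Kᵢ−1)) = 0.
Feasibility: ΣzᵢKᵢ = 1.083, Σzᵢ/Kᵢ = 1.533 — both > 1, two phases present.
Iterate (Newton) starting at ψ₂ = 0.5:
  ψ₂ = 0.500: g = -0.1121, g' = -0.451 → ψ₂ = 0.251
  ψ₂ = 0.251: g = -0.0108, g' = -0.379 → ψ₂ = 0.223
Converged at ψ₂ = 0.223.
  A: x = 0.457, y = 0.759
  B: x = 0.464, y = 0.227
  C: x = 0.079, y = 0.013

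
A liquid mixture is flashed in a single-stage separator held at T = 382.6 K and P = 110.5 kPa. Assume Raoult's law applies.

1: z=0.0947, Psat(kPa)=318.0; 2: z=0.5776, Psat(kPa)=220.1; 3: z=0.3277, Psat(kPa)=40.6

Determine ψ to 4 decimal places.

Raoult's law: Kᵢ = Pᵢˢᵃᵗ/P = Pᵢˢᵃᵗ/110.5.
  K_1 = 318.0/110.5 = 2.877828, K_2 = 220.1/110.5 = 1.991855, K_3 = 40.6/110.5 = 0.367421
Let ψ = V/F and solve Σ zᵢ(Kᵢ−1)/(1+ψ(Kᵢ−1)) = 0.
Check two-phase: ΣzᵢKᵢ = 1.5434 > 1 and Σzᵢ/Kᵢ = 1.2148 > 1, so g(0) = 0.5434 > 0 and g(1) = -0.2148 < 0.
Newton iteration, ψ⁰ = 0.64:
  ψ = 0.6400: g = 0.08290, g' = -0.6517 → ψ = 0.7672
  ψ = 0.7672: g = -0.00457, g' = -0.7343 → ψ = 0.7610
Converged at ψ = 0.7610.

ψ = 0.7610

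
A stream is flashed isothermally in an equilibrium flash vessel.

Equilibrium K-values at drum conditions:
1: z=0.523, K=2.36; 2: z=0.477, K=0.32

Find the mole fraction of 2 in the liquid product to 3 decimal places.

Material balance + equilibrium reduce to Σ zᵢ(Kᵢ−1)/(1+V/F(Kᵢ−1)) = 0.
Check two-phase: ΣzᵢKᵢ = 1.387 > 1 and Σzᵢ/Kᵢ = 1.712 > 1, so g(0) = 0.387 > 0 and g(1) = -0.712 < 0.
Binary case is linear: z₁(K₁−1)(1+V/F(K₂−1)) + z₂(K₂−1)(1+V/F(K₁−1)) = 0
⇒ V/F = [z₁(K₁−1)+z₂(K₂−1)] / [−(K₁−1)(K₂−1)] = 0.3869/0.9248 = 0.418
Compositions from xᵢ = zᵢ/(1+V/F(Kᵢ−1)), yᵢ = Kᵢxᵢ:
  1: x = 0.333, y = 0.787
  2: x = 0.667, y = 0.213

x_2 = 0.667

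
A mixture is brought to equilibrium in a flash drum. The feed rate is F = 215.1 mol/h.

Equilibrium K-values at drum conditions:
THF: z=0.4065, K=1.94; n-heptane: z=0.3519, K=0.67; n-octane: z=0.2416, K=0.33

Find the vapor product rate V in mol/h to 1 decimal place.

V = 48.1 mol/h

Let β = V/F and solve Σ zᵢ(Kᵢ−1)/(1+β(Kᵢ−1)) = 0.
Feasibility: ΣzᵢKᵢ = 1.1041, Σzᵢ/Kᵢ = 1.4669 — both > 1, two phases present.
Newton iteration, β⁰ = 0.5:
  β = 0.5000: g = -0.12255, g' = -0.4664 → β = 0.2373
  β = 0.2373: g = -0.00603, g' = -0.4386 → β = 0.2235
Converged at β = 0.2235.
Then V = β·F = 0.2235·215.1 = 48.1 mol/h and L = F − V = 167.0 mol/h.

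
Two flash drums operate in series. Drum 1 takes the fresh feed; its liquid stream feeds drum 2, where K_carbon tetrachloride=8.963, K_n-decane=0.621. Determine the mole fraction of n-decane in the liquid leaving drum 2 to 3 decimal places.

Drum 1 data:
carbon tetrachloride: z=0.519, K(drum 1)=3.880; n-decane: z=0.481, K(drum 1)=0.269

x_n-decane (drum 2) = 0.955

Drum 1:
Binary case is linear: z₁(K₁−1)(1+ψ₁(K₂−1)) + z₂(K₂−1)(1+ψ₁(K₁−1)) = 0
⇒ ψ₁ = [z₁(K₁−1)+z₂(K₂−1)] / [−(K₁−1)(K₂−1)] = 1.1431/2.1053 = 0.543
Drum-1 compositions:
  carbon tetrachloride: x = 0.202, y = 0.785
  n-decane: x = 0.798, y = 0.215
Drum-2 feed = drum-1 liquid: z₂ = (0.2024, 0.7976).
Drum 2:
Binary case is linear: z₁(K₁−1)(1+ψ₂(K₂−1)) + z₂(K₂−1)(1+ψ₂(K₁−1)) = 0
⇒ ψ₂ = [z₁(K₁−1)+z₂(K₂−1)] / [−(K₁−1)(K₂−1)] = 1.3097/3.0180 = 0.434
  carbon tetrachloride: x = 0.045, y = 0.407
  n-decane: x = 0.955, y = 0.593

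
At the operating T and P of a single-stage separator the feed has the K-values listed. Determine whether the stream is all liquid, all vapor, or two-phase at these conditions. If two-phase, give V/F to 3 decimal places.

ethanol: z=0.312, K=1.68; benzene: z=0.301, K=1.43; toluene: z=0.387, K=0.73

all vapor

ΣzᵢKᵢ = 1.237; Σzᵢ/Kᵢ = 0.926.
Since Σzᵢ/Kᵢ < 1 the mixture is above its dew point — single vapor phase.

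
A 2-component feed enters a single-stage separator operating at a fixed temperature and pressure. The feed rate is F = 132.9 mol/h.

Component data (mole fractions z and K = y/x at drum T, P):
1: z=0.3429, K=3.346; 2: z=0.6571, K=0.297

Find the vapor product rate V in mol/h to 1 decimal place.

Material balance + equilibrium reduce to Σ zᵢ(Kᵢ−1)/(1+V/F(Kᵢ−1)) = 0.
Feasibility: ΣzᵢKᵢ = 1.3425, Σzᵢ/Kᵢ = 2.3149 — both > 1, two phases present.
Newton iteration, V/F⁰ = 0.34:
  V/F = 0.3400: g = -0.15954, g' = -1.1448 → V/F = 0.2006
  V/F = 0.2006: g = 0.00918, g' = -1.3127 → V/F = 0.2076
  V/F = 0.2076: g = 0.00005, g' = -1.2986 → V/F = 0.2077
Converged at V/F = 0.2077.
Then V = V/F·F = 0.2077·132.9 = 27.6 mol/h and L = F − V = 105.3 mol/h.

V = 27.6 mol/h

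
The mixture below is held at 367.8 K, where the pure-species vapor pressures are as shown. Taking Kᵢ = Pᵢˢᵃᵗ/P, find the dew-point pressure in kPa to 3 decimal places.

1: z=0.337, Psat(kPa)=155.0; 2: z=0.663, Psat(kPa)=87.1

Pdew = 102.185 kPa

At the dew point ψ → 1, so Σzᵢ/Kᵢ = 1 with Kᵢ = Pᵢˢᵃᵗ/P ⇒ 1/P = Σzᵢ/Pᵢˢᵃᵗ.
1/P = 0.337/155.0 + 0.663/87.1 = 0.009786 ⇒ P = 102.185 kPa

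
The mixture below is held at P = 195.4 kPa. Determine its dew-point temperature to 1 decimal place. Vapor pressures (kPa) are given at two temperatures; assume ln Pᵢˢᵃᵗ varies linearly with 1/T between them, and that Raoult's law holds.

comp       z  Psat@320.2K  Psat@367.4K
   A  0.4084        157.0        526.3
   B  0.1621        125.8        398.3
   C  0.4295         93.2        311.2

Dew-point temperature: Σzᵢ·P/Pᵢˢᵃᵗ(T) = 1. Interpolate ln Pᵢˢᵃᵗ = aᵢ + bᵢ/T.
  T = 320.2 K: ΣzᵢP/Pᵢˢᵃᵗ = 1.6605
  T = 367.4 K: ΣzᵢP/Pᵢˢᵃᵗ = 0.5008
  T = 343.8 K: ΣzᵢP/Pᵢˢᵃᵗ = 0.8752
  T = 332.0 K: ΣzᵢP/Pᵢˢᵃᵗ = 1.1918
  T = 337.9 K: ΣzᵢP/Pᵢˢᵃᵗ = 1.0185
  T = 340.9 K: ΣzᵢP/Pᵢˢᵃᵗ = 0.9423
  T = 339.4 K: ΣzᵢP/Pᵢˢᵃᵗ = 0.9795
Interpolating between 337.9 K and 339.4 K gives T ≈ 338.6 K.

T = 338.6 K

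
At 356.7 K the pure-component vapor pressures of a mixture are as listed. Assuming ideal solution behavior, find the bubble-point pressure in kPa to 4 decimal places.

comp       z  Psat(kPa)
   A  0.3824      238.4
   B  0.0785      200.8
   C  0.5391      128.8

Pbub = 176.3630 kPa

At the bubble point ψ → 0, so ΣzᵢKᵢ = 1 with Kᵢ = Pᵢˢᵃᵗ/P ⇒ P = ΣzᵢPᵢˢᵃᵗ.
P = 0.3824·238.4 + 0.0785·200.8 + 0.5391·128.8 = 176.3630 kPa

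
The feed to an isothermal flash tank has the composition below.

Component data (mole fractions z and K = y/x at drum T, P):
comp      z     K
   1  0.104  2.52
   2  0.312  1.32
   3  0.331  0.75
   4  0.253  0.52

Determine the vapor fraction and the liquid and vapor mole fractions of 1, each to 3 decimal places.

ψ = 0.176, x_1 = 0.082, y_1 = 0.207

Material balance + equilibrium reduce to Σ zᵢ(Kᵢ−1)/(1+ψ(Kᵢ−1)) = 0.
g(0) = ΣzᵢKᵢ − 1 = 0.054 and g(1) = 1 − Σzᵢ/Kᵢ = -0.206, so a root lies in (0, 1).
Newton–Raphson from ψ = 0.5:
  ψ = 0.500: g = -0.0785, g' = -0.229 → ψ = 0.158
  ψ = 0.158: g = 0.0050, g' = -0.276 → ψ = 0.176
Converged at ψ = 0.176.
Compositions from xᵢ = zᵢ/(1+ψ(Kᵢ−1)), yᵢ = Kᵢxᵢ:
  1: x = 0.082, y = 0.207
  2: x = 0.295, y = 0.390
  3: x = 0.346, y = 0.260
  4: x = 0.276, y = 0.144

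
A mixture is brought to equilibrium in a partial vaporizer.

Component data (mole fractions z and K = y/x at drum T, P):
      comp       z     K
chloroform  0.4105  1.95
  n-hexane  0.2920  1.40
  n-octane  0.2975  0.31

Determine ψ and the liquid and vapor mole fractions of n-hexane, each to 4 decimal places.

ψ = 0.5869, x_n-hexane = 0.2365, y_n-hexane = 0.3311

Newton–Raphson from ψ = 0.5:
  ψ = 0.5000: g = 0.04833, g' = -0.5329 → ψ = 0.5907
  ψ = 0.5907: g = -0.00222, g' = -0.5861 → ψ = 0.5869
Converged at ψ = 0.5869.
Compositions from xᵢ = zᵢ/(1+ψ(Kᵢ−1)), yᵢ = Kᵢxᵢ:
  chloroform: x = 0.2636, y = 0.5139
  n-hexane: x = 0.2365, y = 0.3311
  n-octane: x = 0.5000, y = 0.1550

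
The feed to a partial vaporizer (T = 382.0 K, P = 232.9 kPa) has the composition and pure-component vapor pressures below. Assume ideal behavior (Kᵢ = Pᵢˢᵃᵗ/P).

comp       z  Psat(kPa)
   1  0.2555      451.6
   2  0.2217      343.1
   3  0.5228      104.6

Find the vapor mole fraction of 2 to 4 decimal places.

Raoult's law: Kᵢ = Pᵢˢᵃᵗ/P = Pᵢˢᵃᵗ/232.9.
  K_1 = 451.6/232.9 = 1.939030, K_2 = 343.1/232.9 = 1.473164, K_3 = 104.6/232.9 = 0.449120
Rachford–Rice: g(V/F) = Σ zᵢ(Kᵢ−1)/(1+V/F(Kᵢ−1)) = 0.
Feasibility: ΣzᵢKᵢ = 1.0568, Σzᵢ/Kᵢ = 1.4463 — both > 1, two phases present.
Iterate (Newton) starting at V/F = 0.5:
  V/F = 0.5000: g = -0.14939, g' = -0.4390 → V/F = 0.1597
  V/F = 0.1597: g = -0.00962, g' = -0.4040 → V/F = 0.1359
  V/F = 0.1359: g = 0.00003, g' = -0.4064 → V/F = 0.1360
Converged at V/F = 0.1360.
Compositions from xᵢ = zᵢ/(1+V/F(Kᵢ−1)), yᵢ = Kᵢxᵢ:
  1: x = 0.2266, y = 0.4393
  2: x = 0.2083, y = 0.3069
  3: x = 0.5651, y = 0.2538

y_2 = 0.3069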